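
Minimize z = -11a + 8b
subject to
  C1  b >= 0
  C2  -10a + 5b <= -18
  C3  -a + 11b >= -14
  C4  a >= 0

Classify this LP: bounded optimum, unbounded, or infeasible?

unbounded

From the feasible point (9/5, 0), moving in the direction (11, 1) keeps every constraint satisfied while z decreases without bound.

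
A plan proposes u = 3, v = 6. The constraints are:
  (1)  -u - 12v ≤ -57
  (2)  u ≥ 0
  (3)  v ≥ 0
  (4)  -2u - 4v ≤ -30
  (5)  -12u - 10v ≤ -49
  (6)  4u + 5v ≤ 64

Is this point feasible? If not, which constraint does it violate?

(1): -75 ≤ -57 ✓
(2): 3 ≥ 0 ✓
(3): 6 ≥ 0 ✓
(4): -30 ≤ -30 ✓
(5): -96 ≤ -49 ✓
(6): 42 ≤ 64 ✓

feasible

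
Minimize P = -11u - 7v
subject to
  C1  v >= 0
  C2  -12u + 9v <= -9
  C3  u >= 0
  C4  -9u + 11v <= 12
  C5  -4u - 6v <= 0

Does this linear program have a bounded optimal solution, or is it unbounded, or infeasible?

From the feasible point (3/4, 0), moving in the direction (11, 9) keeps every constraint satisfied while P decreases without bound.

unbounded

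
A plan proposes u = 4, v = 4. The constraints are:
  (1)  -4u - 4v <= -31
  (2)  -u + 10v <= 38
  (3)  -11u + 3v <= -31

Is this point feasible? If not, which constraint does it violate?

(1): -32 ≤ -31 ✓
(2): 36 ≤ 38 ✓
(3): -32 ≤ -31 ✓

feasible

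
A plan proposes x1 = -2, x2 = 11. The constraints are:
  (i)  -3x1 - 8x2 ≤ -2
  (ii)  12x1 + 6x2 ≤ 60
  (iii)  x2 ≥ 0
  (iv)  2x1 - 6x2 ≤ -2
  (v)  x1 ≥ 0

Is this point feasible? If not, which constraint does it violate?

Constraint (v): x1 = -2, which is not ≥ 0. All other constraints are satisfied.

not feasible — violates (v)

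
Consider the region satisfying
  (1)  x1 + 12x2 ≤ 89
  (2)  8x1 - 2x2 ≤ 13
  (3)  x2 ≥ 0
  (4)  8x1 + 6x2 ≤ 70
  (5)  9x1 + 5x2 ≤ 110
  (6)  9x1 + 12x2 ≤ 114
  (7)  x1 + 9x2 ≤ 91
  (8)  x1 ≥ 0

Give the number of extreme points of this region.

The feasible vertices (each the meet of two boundaries and inside every other half-plane) are:
  (25/8, 229/32)
  (0, 89/12)
  (13/8, 0)
  (64/19, 265/38)
  (0, 0)

5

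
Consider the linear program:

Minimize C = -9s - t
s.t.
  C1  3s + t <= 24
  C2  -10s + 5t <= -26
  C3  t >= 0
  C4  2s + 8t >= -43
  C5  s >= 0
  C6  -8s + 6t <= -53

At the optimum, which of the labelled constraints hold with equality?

C1 and C3

Feasible corners and C = -9s - t:
  (8, 0) → C = -72
  (197/26, 33/26) → C = -903/13
  (53/8, 0) → C = -477/8

The minimum is at (8, 0). Substituting into each constraint, equality holds for C1 and C3; the remaining constraints have slack.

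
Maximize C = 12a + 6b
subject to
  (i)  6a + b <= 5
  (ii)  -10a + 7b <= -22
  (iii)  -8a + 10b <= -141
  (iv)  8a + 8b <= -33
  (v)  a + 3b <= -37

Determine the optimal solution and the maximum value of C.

Corner points and C = 12a + 6b:
  (52/17, -227/17) → C = -738/17
  (-767/44, -617/22) → C = -4152/11
  (53/34, -437/34) → C = -993/17
The feasible region is unbounded (it extends along (1, -6), (-7, -10)), but C strictly decreases along every unbounded feasible direction, so there is no improving ray and the maximum is attained at a vertex.

a = 52/17, b = -227/17, maximum C = -738/17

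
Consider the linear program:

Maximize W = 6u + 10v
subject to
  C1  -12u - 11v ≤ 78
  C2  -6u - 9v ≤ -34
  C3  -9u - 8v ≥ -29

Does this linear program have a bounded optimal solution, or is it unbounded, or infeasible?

unbounded

From the feasible point (-538/21, 146/7), moving in the direction (-8, 9) keeps every constraint satisfied while W increases without bound.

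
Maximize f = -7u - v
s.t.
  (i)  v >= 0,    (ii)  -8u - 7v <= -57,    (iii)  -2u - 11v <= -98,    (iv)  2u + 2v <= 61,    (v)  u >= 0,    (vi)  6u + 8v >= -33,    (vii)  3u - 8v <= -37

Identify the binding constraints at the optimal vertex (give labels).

Vertices and f = -7u - v:
  (0, 98/11) → f = -98/11
  (377/49, 368/49) → f = -3007/49
  (0, 61/2) → f = -61/2
  (207/11, 257/22) → f = -3155/22

The maximum is at (0, 98/11). Substituting into each constraint, equality holds for (iii) and (v); the remaining constraints have slack.

(iii) and (v)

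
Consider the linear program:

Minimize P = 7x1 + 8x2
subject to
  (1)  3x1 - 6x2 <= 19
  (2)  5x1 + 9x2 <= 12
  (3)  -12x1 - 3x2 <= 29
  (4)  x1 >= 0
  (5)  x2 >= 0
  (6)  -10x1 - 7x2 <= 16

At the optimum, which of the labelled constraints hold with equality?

Corner points and P = 7x1 + 8x2:
  (0, 4/3) → P = 32/3
  (12/5, 0) → P = 84/5
  (0, 0) → P = 0

The minimum is at (0, 0). Substituting into each constraint, equality holds for (4) and (5); the remaining constraints have slack.

(4) and (5)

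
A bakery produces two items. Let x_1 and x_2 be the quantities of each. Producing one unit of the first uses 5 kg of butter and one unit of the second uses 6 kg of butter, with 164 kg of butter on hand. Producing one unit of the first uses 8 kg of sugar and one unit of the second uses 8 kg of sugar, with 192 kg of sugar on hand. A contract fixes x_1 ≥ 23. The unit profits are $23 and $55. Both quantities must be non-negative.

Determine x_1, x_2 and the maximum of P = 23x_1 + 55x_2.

The optimum lies where 8x_1 + 8x_2 = 192 and x_1 = 23.
Solving simultaneously gives x_1 = 23, x_2 = 1.

x_1 = 23, x_2 = 1, maximum P = 584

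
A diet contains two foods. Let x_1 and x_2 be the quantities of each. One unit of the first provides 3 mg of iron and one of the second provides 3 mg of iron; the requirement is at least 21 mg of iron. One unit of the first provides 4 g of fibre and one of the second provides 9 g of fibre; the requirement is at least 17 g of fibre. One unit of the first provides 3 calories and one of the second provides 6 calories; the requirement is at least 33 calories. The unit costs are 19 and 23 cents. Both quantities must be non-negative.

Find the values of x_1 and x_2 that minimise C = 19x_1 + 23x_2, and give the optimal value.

Feasible corners and C = 19x_1 + 23x_2:
  (0, 7) → C = 161
  (11, 0) → C = 209
  (3, 4) → C = 149
The feasible region is unbounded (it extends along (0, 1), (1, 0)), but C strictly increases along every unbounded feasible direction, so there is no improving ray and the minimum is attained at a vertex.

At the optimal vertex, 3x_1 + 3x_2 = 21 and 3x_1 + 6x_2 = 33.
Solving simultaneously gives x_1 = 3, x_2 = 4.

x_1 = 3, x_2 = 4, minimum C = 149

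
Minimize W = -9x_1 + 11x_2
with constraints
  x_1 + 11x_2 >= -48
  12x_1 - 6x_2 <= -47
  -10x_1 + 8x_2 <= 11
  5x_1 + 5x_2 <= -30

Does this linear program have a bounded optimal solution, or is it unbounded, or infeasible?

The boundaries x_1 + 11x_2 = -48 and 12x_1 - 6x_2 = -47 meet at (-35/6, -23/6), but that point violates -10x_1 + 8x_2 ≤ 11. Every candidate vertex is excluded by some other constraint, so the feasible region is empty.

infeasible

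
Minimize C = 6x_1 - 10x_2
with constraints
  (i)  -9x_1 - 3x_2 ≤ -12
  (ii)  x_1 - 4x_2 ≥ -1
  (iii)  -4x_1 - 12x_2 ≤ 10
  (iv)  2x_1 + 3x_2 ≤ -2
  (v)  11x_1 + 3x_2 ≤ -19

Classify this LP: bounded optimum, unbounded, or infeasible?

infeasible

The boundaries x_1 - 4x_2 = -1 and -4x_1 - 12x_2 = 10 meet at (-13/7, -3/14), but that point violates -9x_1 - 3x_2 ≤ -12. Every candidate vertex is excluded by some other constraint, so the feasible region is empty.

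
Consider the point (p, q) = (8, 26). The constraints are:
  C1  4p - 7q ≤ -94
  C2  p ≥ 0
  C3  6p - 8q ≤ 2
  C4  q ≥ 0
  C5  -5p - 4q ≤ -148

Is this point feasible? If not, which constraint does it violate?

not feasible — violates C5

Constraint C5: -5p - 4q = -144, which is not ≤ -148. All other constraints are satisfied.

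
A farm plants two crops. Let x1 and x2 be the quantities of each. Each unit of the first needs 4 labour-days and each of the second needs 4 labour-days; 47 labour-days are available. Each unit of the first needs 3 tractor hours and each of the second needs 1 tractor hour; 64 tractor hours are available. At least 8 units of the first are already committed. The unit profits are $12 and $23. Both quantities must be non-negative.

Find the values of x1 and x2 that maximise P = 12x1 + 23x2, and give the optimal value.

Corner points and P = 12x1 + 23x2:
  (47/4, 0) → P = 141
  (8, 0) → P = 96
  (8, 15/4) → P = 729/4

x1 = 8, x2 = 15/4, maximum P = 729/4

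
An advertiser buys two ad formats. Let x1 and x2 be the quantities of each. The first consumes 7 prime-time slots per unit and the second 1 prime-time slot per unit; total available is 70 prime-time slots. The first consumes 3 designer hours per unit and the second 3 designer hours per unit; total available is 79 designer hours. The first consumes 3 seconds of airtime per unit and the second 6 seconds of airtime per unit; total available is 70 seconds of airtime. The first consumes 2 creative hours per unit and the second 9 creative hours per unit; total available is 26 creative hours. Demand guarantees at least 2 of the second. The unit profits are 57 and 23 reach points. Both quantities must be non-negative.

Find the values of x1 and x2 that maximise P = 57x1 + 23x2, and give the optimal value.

x1 = 4, x2 = 2, maximum P = 274

Extreme points and P = 57x1 + 23x2:
  (0, 26/9) → P = 598/9
  (0, 2) → P = 46
  (4, 2) → P = 274

At the optimal vertex, 2x1 + 9x2 = 26 and x2 = 2.
Solving simultaneously gives x1 = 4, x2 = 2.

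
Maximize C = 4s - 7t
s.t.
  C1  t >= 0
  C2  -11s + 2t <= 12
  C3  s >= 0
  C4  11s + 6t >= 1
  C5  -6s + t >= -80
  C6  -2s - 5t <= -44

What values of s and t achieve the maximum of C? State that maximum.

s = 111/8, t = 13/4, maximum C = 131/4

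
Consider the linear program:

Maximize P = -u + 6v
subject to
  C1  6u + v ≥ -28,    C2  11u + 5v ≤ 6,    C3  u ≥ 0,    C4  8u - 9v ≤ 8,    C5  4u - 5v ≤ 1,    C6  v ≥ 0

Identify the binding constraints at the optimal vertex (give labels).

C2 and C3

Vertices and P = -u + 6v:
  (0, 6/5) → P = 36/5
  (7/15, 13/75) → P = 43/75
  (0, 0) → P = 0
  (1/4, 0) → P = -1/4

The maximum is at (0, 6/5). Substituting into each constraint, equality holds for C2 and C3; the remaining constraints have slack.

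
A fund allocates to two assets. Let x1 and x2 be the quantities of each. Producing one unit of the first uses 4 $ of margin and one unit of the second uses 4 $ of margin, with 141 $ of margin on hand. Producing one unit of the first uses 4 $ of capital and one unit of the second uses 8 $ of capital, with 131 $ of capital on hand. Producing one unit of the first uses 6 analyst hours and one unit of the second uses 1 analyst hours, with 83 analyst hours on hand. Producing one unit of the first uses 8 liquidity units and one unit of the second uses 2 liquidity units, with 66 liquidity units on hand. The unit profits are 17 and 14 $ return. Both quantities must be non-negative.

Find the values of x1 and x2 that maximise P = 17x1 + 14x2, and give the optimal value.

Vertices and P = 17x1 + 14x2:
  (0, 0) → P = 0
  (0, 131/8) → P = 917/4
  (33/4, 0) → P = 561/4
  (19/4, 14) → P = 1107/4

x1 = 19/4, x2 = 14, maximum P = 1107/4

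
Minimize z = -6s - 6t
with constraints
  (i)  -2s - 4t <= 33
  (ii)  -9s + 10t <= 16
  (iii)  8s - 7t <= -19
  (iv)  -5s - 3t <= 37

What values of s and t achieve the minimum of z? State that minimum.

The optimum lies where -9s + 10t = 16 and 8s - 7t = -19.
Solving simultaneously gives s = -78/17, t = -43/17.

s = -78/17, t = -43/17, minimum z = 726/17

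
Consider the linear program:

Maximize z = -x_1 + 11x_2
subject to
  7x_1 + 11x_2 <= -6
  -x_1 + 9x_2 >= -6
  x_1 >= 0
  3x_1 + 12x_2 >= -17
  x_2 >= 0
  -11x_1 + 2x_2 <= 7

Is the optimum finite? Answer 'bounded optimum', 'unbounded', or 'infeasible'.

The boundaries 7x_1 + 11x_2 = -6 and -x_1 + 9x_2 = -6 meet at (6/37, -24/37), but that point violates x_2 ≥ 0. Every candidate vertex is excluded by some other constraint, so the feasible region is empty.

infeasible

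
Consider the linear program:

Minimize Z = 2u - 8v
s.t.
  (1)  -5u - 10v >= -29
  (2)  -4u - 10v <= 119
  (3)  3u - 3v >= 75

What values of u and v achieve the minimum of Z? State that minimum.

u = 93/5, v = -32/5, minimum Z = 442/5

Feasible corners and Z = 2u - 8v:
  (148, -711/10) → Z = 4324/5
  (93/5, -32/5) → Z = 442/5
  (131/14, -219/14) → Z = 1007/7

At the optimal vertex, -5u - 10v = -29 and 3u - 3v = 75.
Solving simultaneously gives u = 93/5, v = -32/5.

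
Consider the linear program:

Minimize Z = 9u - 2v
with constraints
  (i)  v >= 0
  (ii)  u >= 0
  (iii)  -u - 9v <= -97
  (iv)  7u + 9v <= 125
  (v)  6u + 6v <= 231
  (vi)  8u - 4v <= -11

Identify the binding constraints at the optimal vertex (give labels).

(ii) and (iv)

Extreme points and Z = 9u - 2v:
  (0, 97/9) → Z = -194/9
  (0, 125/9) → Z = -250/9
  (289/76, 787/76) → Z = 1027/76
  (401/100, 1077/100) → Z = 291/20

The minimum is at (0, 125/9). Substituting into each constraint, equality holds for (ii) and (iv); the remaining constraints have slack.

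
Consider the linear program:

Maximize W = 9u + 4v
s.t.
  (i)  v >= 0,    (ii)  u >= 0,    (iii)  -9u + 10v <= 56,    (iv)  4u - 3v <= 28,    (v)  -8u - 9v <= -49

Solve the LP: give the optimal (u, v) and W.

Vertices and W = 9u + 4v:
  (7, 0) → W = 63
  (49/8, 0) → W = 441/8
  (0, 28/5) → W = 112/5
  (0, 49/9) → W = 196/9
  (448/13, 476/13) → W = 5936/13

u = 448/13, v = 476/13, maximum W = 5936/13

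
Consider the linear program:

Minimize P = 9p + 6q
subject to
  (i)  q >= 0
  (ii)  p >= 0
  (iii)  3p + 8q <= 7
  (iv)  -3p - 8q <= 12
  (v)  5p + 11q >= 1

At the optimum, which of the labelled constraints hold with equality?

(ii) and (v)

Extreme points and P = 9p + 6q:
  (7/3, 0) → P = 21
  (1/5, 0) → P = 9/5
  (0, 7/8) → P = 21/4
  (0, 1/11) → P = 6/11

The minimum is at (0, 1/11). Substituting into each constraint, equality holds for (ii) and (v); the remaining constraints have slack.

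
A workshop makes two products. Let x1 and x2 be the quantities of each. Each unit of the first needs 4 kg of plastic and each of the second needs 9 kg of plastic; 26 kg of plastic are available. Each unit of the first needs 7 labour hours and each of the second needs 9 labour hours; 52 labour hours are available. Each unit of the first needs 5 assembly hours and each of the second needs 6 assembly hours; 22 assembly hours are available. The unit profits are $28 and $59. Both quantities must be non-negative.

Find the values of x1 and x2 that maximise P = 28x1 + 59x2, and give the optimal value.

x1 = 2, x2 = 2, maximum P = 174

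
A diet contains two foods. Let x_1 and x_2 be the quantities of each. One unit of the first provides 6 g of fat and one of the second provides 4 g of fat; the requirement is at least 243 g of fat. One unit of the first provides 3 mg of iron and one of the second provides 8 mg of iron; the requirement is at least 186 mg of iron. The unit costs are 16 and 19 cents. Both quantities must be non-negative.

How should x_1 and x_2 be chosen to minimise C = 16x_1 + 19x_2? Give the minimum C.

Vertices and C = 16x_1 + 19x_2:
  (0, 243/4) → C = 4617/4
  (62, 0) → C = 992
  (100/3, 43/4) → C = 8851/12
The feasible region is unbounded (it extends along (0, 1), (1, 0)), but C strictly increases along every unbounded feasible direction, so there is no improving ray and the minimum is attained at a vertex.

x_1 = 100/3, x_2 = 43/4, minimum C = 8851/12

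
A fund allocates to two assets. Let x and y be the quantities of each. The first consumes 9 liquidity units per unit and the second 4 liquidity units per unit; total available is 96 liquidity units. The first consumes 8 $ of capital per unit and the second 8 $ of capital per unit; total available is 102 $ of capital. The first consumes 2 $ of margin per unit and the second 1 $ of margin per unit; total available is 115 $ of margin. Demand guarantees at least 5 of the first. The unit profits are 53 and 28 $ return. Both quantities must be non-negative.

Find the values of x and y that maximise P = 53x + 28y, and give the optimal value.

x = 9, y = 15/4, maximum P = 582

The binding constraints are 9x + 4y = 96 and 8x + 8y = 102.
Solving simultaneously gives x = 9, y = 15/4.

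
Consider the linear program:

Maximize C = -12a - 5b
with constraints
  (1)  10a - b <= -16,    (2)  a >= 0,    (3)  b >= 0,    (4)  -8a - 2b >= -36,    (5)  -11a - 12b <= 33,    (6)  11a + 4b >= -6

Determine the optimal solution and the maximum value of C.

a = 0, b = 16, maximum C = -80

Feasible corners and C = -12a - 5b:
  (0, 16) → C = -80
  (1/7, 122/7) → C = -622/7
  (0, 18) → C = -90

The binding constraints are 10a - b = -16 and a = 0.
Solving simultaneously gives a = 0, b = 16.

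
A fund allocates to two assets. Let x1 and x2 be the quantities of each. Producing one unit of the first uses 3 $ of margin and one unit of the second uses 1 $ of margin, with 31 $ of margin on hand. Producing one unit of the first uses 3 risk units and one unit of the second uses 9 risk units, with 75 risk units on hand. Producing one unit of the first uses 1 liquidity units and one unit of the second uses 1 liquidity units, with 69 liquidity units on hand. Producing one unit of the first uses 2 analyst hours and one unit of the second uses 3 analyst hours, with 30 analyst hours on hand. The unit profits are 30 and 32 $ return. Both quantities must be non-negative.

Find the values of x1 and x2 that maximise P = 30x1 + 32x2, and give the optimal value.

x1 = 9, x2 = 4, maximum P = 398

Feasible corners and P = 30x1 + 32x2:
  (0, 0) → P = 0
  (0, 25/3) → P = 800/3
  (31/3, 0) → P = 310
  (9, 4) → P = 398
  (5, 20/3) → P = 1090/3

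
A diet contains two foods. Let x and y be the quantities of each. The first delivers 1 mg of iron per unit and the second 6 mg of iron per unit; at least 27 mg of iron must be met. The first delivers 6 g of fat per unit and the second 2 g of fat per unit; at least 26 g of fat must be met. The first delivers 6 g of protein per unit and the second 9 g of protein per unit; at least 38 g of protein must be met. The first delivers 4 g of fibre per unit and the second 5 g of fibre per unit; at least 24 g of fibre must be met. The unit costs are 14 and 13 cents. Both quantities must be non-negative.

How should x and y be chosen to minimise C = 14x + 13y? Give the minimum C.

x = 3, y = 4, minimum C = 94

Extreme points and C = 14x + 13y:
  (0, 13) → C = 169
  (27, 0) → C = 378
  (3, 4) → C = 94
The feasible region is unbounded (it extends along (0, 1), (1, 0)), but C strictly increases along every unbounded feasible direction, so there is no improving ray and the minimum is attained at a vertex.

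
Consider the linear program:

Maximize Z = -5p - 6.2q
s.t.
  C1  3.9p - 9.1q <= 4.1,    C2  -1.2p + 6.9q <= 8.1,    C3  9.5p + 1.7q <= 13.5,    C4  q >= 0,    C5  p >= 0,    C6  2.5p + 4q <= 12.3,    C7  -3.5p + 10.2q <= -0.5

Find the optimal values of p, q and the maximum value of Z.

Vertices and Z = -5p - 6.2q:
  (6491/4654, 685/4654) → Z = -18351/2327
  (41/39, 0) → Z = -205/39
  (163/121, 50/121) → Z = -1125/121
  (1/7, 0) → Z = -5/7

p = 1/7, q = 0, maximum Z = -5/7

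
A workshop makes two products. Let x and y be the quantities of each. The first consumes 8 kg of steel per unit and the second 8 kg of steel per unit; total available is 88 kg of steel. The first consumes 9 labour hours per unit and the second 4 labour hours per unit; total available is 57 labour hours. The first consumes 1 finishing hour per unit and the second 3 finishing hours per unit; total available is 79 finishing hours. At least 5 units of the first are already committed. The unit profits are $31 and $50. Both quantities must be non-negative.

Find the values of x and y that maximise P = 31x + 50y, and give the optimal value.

x = 5, y = 3, maximum P = 305

Vertices and P = 31x + 50y:
  (19/3, 0) → P = 589/3
  (5, 0) → P = 155
  (5, 3) → P = 305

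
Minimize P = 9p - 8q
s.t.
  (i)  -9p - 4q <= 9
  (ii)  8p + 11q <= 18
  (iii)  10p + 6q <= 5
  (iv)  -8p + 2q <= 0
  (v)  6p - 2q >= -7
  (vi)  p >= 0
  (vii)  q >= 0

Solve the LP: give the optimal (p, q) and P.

Feasible corners and P = 9p - 8q:
  (5/34, 10/17) → P = -115/34
  (1/2, 0) → P = 9/2
  (0, 0) → P = 0

p = 5/34, q = 10/17, minimum P = -115/34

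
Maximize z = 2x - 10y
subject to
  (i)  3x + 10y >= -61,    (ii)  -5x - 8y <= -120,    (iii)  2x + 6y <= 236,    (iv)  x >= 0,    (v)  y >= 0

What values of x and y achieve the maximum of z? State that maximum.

Feasible corners and z = 2x - 10y:
  (0, 15) → z = -150
  (24, 0) → z = 48
  (0, 118/3) → z = -1180/3
  (118, 0) → z = 236

x = 118, y = 0, maximum z = 236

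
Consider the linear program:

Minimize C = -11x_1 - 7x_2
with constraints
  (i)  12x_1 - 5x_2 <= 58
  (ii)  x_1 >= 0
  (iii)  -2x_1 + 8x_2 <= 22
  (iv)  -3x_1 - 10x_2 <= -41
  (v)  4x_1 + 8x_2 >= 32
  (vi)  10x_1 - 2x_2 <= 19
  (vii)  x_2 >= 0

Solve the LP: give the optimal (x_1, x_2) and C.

x_1 = 49/19, x_2 = 129/38, minimum C = -1981/38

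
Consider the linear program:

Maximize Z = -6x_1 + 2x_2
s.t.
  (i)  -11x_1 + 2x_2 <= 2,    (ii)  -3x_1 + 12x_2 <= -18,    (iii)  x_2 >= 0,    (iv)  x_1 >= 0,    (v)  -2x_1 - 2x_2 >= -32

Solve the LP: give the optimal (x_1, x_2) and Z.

x_1 = 6, x_2 = 0, maximum Z = -36

Extreme points and Z = -6x_1 + 2x_2:
  (6, 0) → Z = -36
  (14, 2) → Z = -80
  (16, 0) → Z = -96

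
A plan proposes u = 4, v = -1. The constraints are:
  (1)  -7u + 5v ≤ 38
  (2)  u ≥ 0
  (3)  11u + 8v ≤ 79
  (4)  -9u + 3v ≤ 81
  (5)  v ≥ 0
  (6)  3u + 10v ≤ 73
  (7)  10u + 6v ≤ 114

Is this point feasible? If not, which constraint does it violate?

Constraint (5): v = -1, which is not ≥ 0. All other constraints are satisfied.

not feasible — violates (5)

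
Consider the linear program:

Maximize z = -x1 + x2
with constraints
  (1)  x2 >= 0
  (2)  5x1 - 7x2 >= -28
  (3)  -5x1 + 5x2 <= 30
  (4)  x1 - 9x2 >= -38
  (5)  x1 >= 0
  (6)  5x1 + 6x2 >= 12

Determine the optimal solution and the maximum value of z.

x1 = 0, x2 = 4, maximum z = 4

Vertices and z = -x1 + x2:
  (12/5, 0) → z = -12/5
  (7/19, 81/19) → z = 74/19
  (0, 4) → z = 4
  (0, 2) → z = 2
The feasible region is unbounded (it extends along (1, 0), (9, 1)), but z strictly decreases along every unbounded feasible direction, so there is no improving ray and the maximum is attained at a vertex.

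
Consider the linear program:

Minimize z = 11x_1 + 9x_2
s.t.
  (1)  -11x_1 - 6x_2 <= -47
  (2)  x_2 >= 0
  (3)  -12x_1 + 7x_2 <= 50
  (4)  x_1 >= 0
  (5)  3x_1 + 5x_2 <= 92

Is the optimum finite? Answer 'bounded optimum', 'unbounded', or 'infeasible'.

Vertices and z = 11x_1 + 9x_2:
  (47/11, 0) → z = 47
  (29/149, 1114/149) → z = 10345/149
  (92/3, 0) → z = 1012/3
  (394/81, 418/27) → z = 15620/81
The feasible region has finitely many vertices and no improving ray; the minimum is 47 at (47/11, 0).

bounded optimum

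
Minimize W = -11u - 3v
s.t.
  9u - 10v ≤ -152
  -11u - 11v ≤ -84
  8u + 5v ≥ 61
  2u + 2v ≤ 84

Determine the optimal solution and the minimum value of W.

u = 268/19, v = 530/19, minimum W = -4538/19

Feasible corners and W = -11u - 3v:
  (-6/5, 353/25) → W = -729/25
  (268/19, 530/19) → W = -4538/19
  (-149/3, 275/3) → W = 814/3

The binding constraints are 9u - 10v = -152 and 2u + 2v = 84.
Solving simultaneously gives u = 268/19, v = 530/19.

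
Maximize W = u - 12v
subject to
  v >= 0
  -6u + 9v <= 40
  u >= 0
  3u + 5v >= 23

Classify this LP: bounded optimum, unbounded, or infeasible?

unbounded

From the feasible point (23/3, 0), moving in the direction (1, 0) keeps every constraint satisfied while W increases without bound.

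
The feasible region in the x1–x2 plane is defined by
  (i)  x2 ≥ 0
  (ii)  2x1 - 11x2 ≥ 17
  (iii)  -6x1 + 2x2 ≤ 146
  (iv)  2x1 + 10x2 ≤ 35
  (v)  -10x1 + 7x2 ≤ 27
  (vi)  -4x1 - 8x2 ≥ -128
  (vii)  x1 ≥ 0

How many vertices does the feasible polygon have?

Intersecting each pair of boundary lines and keeping only the points that satisfy every inequality leaves:
  (17/2, 0)
  (35/2, 0)
  (185/14, 6/7)

3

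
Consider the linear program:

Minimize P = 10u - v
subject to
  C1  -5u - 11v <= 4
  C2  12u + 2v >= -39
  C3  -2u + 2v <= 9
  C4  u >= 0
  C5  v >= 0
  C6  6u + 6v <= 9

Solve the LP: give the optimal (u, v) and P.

u = 0, v = 3/2, minimum P = -3/2

Vertices and P = 10u - v:
  (0, 0) → P = 0
  (0, 3/2) → P = -3/2
  (3/2, 0) → P = 15

The optimum lies where u = 0 and 6u + 6v = 9.
Solving simultaneously gives u = 0, v = 3/2.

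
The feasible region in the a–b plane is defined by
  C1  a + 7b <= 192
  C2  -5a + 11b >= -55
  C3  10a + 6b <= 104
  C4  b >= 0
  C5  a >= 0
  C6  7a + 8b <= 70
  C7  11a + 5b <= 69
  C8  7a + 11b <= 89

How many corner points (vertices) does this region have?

Pairwise boundary intersections that survive every other constraint:
  (0, 0)
  (69/11, 0)
  (0, 89/11)
  (202/53, 287/53)
  (58/21, 19/3)

5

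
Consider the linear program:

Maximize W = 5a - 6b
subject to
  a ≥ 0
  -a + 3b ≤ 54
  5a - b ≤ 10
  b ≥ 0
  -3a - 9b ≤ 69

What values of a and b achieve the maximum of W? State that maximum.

At the optimal vertex, 5a - b = 10 and b = 0.
Solving simultaneously gives a = 2, b = 0.

a = 2, b = 0, maximum W = 10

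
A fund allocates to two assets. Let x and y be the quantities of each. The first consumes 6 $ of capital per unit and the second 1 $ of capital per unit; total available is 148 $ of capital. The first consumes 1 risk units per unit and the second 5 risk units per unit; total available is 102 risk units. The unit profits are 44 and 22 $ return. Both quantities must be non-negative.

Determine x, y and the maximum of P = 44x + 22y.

x = 22, y = 16, maximum P = 1320

Vertices and P = 44x + 22y:
  (0, 0) → P = 0
  (0, 102/5) → P = 2244/5
  (74/3, 0) → P = 3256/3
  (22, 16) → P = 1320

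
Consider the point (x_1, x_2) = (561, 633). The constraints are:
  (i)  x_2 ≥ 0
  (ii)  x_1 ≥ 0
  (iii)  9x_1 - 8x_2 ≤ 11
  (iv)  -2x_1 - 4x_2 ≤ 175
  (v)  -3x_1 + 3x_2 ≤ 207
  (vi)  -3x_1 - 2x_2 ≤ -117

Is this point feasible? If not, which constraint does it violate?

Constraint (v): -3x_1 + 3x_2 = 216, which is not ≤ 207. All other constraints are satisfied.

not feasible — violates (v)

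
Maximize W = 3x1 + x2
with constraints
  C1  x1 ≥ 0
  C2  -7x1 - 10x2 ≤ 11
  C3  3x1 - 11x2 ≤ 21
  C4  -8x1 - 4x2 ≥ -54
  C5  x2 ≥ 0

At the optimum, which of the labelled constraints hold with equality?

C4 and C5

Vertices and W = 3x1 + x2:
  (0, 27/2) → W = 27/2
  (0, 0) → W = 0
  (27/4, 0) → W = 81/4

The maximum is at (27/4, 0). Substituting into each constraint, equality holds for C4 and C5; the remaining constraints have slack.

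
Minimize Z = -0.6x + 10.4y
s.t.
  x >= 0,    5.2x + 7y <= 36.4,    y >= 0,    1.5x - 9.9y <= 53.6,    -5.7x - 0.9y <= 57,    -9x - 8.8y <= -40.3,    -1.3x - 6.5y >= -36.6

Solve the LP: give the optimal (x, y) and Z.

Extreme points and Z = -0.6x + 10.4y:
  (0, 26/5) → Z = 1352/25
  (0, 403/88) → Z = 5239/110
  (7, 0) → Z = -21/5
  (403/90, 0) → Z = -403/150

The optimum lies where 5.2x + 7y = 36.4 and y = 0.
Solving simultaneously gives x = 7, y = 0.

x = 7, y = 0, minimum Z = -4.2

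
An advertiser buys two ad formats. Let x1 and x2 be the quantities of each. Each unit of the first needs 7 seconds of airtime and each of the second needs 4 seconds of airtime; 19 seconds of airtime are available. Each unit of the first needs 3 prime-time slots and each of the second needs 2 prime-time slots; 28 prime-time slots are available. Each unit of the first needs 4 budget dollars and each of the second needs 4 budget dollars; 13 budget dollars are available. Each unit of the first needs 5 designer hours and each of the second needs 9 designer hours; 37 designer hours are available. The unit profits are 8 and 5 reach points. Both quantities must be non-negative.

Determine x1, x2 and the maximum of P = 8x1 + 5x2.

x1 = 2, x2 = 5/4, maximum P = 89/4

Vertices and P = 8x1 + 5x2:
  (0, 0) → P = 0
  (0, 13/4) → P = 65/4
  (19/7, 0) → P = 152/7
  (2, 5/4) → P = 89/4

The optimum lies where 7x1 + 4x2 = 19 and 4x1 + 4x2 = 13.
Solving simultaneously gives x1 = 2, x2 = 5/4.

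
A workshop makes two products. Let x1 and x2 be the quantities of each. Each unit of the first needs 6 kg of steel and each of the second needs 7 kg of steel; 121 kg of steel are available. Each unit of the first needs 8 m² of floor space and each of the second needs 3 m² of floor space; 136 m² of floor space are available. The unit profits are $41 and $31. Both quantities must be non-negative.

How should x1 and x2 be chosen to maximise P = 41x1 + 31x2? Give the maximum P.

x1 = 31/2, x2 = 4, maximum P = 1519/2

The optimum lies where 6x1 + 7x2 = 121 and 8x1 + 3x2 = 136.
Solving simultaneously gives x1 = 31/2, x2 = 4.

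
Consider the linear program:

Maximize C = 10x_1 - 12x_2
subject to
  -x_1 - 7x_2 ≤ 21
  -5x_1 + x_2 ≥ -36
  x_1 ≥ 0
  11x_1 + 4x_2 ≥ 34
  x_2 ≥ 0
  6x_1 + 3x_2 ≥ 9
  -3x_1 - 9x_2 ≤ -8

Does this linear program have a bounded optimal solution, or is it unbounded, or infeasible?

Extreme points and C = 10x_1 - 12x_2:
  (36/5, 0) → C = 72
  (0, 17/2) → C = -102
  (34/11, 0) → C = 340/11
The feasible region has finitely many vertices and no improving ray; the maximum is 72 at (36/5, 0).

bounded optimum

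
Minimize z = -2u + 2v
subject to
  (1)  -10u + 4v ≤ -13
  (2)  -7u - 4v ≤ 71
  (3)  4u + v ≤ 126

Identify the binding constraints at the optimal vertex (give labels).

Vertices and z = -2u + 2v:
  (-58/17, -801/68) → z = -569/34
  (517/26, 604/13) → z = 691/13
  (575/9, -1166/9) → z = -3482/9

The minimum is at (575/9, -1166/9). Substituting into each constraint, equality holds for (2) and (3); the remaining constraints have slack.

(2) and (3)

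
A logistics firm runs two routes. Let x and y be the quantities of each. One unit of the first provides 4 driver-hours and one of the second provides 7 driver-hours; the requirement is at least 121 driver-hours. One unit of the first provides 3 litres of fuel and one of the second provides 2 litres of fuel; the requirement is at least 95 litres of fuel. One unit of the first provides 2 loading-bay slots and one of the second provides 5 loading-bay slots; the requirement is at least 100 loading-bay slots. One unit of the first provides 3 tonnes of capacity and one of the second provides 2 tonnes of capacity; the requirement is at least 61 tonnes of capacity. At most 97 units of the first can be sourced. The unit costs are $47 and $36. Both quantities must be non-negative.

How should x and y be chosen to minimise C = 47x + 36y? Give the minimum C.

Corner points and C = 47x + 36y:
  (0, 95/2) → C = 1710
  (50, 0) → C = 2350
  (97, 0) → C = 4559
  (25, 10) → C = 1535
The feasible region is unbounded (it extends along (0, 1)), but C strictly increases along every unbounded feasible direction, so there is no improving ray and the minimum is attained at a vertex.

The binding constraints are 3x + 2y = 95 and 2x + 5y = 100.
Solving simultaneously gives x = 25, y = 10.

x = 25, y = 10, minimum C = 1535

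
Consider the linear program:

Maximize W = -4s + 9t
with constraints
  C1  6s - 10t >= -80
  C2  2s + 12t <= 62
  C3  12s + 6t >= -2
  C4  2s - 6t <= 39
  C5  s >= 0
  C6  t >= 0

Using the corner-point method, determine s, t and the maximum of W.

s = 0, t = 31/6, maximum W = 93/2

Corner points and W = -4s + 9t:
  (70/3, 23/18) → W = -491/6
  (0, 31/6) → W = 93/2
  (39/2, 0) → W = -78
  (0, 0) → W = 0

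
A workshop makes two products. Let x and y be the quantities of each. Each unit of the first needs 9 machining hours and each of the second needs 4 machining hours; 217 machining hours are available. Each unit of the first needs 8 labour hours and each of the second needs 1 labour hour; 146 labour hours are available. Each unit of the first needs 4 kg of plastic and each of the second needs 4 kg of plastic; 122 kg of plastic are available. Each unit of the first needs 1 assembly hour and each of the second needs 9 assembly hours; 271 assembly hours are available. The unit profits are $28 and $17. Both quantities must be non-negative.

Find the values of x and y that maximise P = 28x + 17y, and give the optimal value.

x = 33/2, y = 14, maximum P = 700

At the optimal vertex, 8x + y = 146 and 4x + 4y = 122.
Solving simultaneously gives x = 33/2, y = 14.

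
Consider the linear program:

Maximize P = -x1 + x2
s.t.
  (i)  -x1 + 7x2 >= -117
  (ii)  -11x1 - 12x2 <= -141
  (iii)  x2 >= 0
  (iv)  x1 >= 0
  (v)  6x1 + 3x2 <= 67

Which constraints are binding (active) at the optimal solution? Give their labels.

(iv) and (v)

Extreme points and P = -x1 + x2:
  (0, 47/4) → P = 47/4
  (127/13, 109/39) → P = -272/39
  (0, 67/3) → P = 67/3

The maximum is at (0, 67/3). Substituting into each constraint, equality holds for (iv) and (v); the remaining constraints have slack.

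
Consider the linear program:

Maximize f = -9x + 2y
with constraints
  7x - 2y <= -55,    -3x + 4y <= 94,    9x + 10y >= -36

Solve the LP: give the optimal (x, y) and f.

x = -542/33, y = 123/11, maximum f = 1872/11

Corner points and f = -9x + 2y:
  (-16/11, 493/22) → f = 637/11
  (-311/44, 243/88) → f = 1521/22
  (-542/33, 123/11) → f = 1872/11

The optimum lies where -3x + 4y = 94 and 9x + 10y = -36.
Solving simultaneously gives x = -542/33, y = 123/11.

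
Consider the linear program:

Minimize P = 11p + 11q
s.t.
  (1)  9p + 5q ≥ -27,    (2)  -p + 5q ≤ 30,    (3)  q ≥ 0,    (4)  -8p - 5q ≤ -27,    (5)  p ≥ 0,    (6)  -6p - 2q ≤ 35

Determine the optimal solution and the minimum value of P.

The feasible region is unbounded (it extends along (5, 1), (1, 0)), but P strictly increases along every unbounded feasible direction, so there is no improving ray and the minimum is attained at a vertex.

The optimum lies where q = 0 and -8p - 5q = -27.
Solving simultaneously gives p = 27/8, q = 0.

p = 27/8, q = 0, minimum P = 297/8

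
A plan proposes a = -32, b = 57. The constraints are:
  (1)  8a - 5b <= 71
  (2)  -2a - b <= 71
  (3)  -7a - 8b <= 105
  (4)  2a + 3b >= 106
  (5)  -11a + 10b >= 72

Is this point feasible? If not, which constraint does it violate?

(1): -541 ≤ 71 ✓
(2): 7 ≤ 71 ✓
(3): -232 ≤ 105 ✓
(4): 107 ≥ 106 ✓
(5): 922 ≥ 72 ✓

feasible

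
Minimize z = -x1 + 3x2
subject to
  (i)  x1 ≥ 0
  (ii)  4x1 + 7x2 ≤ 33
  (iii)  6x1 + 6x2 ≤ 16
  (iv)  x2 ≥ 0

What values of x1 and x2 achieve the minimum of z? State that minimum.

x1 = 8/3, x2 = 0, minimum z = -8/3

Extreme points and z = -x1 + 3x2:
  (0, 8/3) → z = 8
  (0, 0) → z = 0
  (8/3, 0) → z = -8/3

The optimum lies where 6x1 + 6x2 = 16 and x2 = 0.
Solving simultaneously gives x1 = 8/3, x2 = 0.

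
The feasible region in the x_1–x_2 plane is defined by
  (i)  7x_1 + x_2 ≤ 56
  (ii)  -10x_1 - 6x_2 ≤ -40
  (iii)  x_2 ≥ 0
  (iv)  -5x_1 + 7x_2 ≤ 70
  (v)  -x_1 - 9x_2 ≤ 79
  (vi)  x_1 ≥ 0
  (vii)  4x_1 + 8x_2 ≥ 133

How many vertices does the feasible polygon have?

Intersecting each pair of boundary lines and keeping only the points that satisfy every inequality leaves:
  (161/27, 385/27)
  (315/52, 707/52)
  (371/68, 945/68)

3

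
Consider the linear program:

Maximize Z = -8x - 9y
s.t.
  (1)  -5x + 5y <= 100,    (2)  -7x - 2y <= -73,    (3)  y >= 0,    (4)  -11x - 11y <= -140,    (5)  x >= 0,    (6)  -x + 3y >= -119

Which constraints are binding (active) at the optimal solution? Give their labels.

Extreme points and Z = -8x - 9y:
  (11/3, 71/3) → Z = -727/3
  (523/55, 177/55) → Z = -5777/55
  (140/11, 0) → Z = -1120/11
  (119, 0) → Z = -952
The feasible region is unbounded (it extends along (1, 1), (3, 1)), but Z strictly decreases along every unbounded feasible direction, so there is no improving ray and the maximum is attained at a vertex.

The maximum is at (140/11, 0). Substituting into each constraint, equality holds for (3) and (4); the remaining constraints have slack.

(3) and (4)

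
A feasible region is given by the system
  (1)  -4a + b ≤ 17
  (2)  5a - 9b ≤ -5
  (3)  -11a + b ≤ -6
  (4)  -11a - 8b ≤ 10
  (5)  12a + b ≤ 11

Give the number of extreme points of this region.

3

The feasible vertices (each the meet of two boundaries and inside every other half-plane) are:
  (59/94, 85/94)
  (94/113, 115/113)
  (17/23, 49/23)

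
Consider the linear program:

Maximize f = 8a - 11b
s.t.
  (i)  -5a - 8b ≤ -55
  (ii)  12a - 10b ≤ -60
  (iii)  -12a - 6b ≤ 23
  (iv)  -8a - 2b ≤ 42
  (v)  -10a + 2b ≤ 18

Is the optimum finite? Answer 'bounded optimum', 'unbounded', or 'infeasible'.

Corner points and f = 8a - 11b:
  (35/73, 480/73) → f = -5000/73
  (-17/45, 64/9) → f = -3656/45
The feasible region has finitely many vertices and no improving ray; the maximum is -5000/73 at (35/73, 480/73).

bounded optimum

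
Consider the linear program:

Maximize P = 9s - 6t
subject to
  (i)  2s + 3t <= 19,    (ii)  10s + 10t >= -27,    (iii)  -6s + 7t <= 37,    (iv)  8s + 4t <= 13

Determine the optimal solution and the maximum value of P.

Feasible corners and P = 9s - 6t:
  (-43/10, 8/5) → P = -483/10
  (119/20, -173/20) → P = 2109/20
  (-57/80, 187/40) → P = -2757/80

The binding constraints are 10s + 10t = -27 and 8s + 4t = 13.
Solving simultaneously gives s = 119/20, t = -173/20.

s = 119/20, t = -173/20, maximum P = 2109/20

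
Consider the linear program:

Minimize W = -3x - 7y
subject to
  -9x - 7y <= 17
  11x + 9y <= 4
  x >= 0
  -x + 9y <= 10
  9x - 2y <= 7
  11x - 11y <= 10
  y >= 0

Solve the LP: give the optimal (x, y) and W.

x = 0, y = 4/9, minimum W = -28/9

Extreme points and W = -3x - 7y:
  (0, 4/9) → W = -28/9
  (4/11, 0) → W = -12/11
  (0, 0) → W = 0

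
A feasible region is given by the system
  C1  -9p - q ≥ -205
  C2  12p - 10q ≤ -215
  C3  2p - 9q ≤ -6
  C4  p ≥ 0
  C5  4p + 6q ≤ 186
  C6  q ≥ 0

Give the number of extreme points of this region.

3

The feasible vertices (each the meet of two boundaries and inside every other half-plane) are:
  (0, 43/2)
  (285/56, 773/28)
  (0, 31)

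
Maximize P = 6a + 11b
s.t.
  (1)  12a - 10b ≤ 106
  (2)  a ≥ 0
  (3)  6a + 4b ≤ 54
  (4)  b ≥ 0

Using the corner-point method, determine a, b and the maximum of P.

Extreme points and P = 6a + 11b:
  (241/27, 1/9) → P = 493/9
  (53/6, 0) → P = 53
  (0, 27/2) → P = 297/2
  (0, 0) → P = 0

a = 0, b = 27/2, maximum P = 297/2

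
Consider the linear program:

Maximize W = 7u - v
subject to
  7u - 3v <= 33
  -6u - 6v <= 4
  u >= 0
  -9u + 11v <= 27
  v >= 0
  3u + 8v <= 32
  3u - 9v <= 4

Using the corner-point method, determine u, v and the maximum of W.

u = 72/13, v = 25/13, maximum W = 479/13

Extreme points and W = 7u - v:
  (72/13, 25/13) → W = 479/13
  (95/18, 71/54) → W = 962/27
  (0, 27/11) → W = -27/11
  (0, 0) → W = 0
  (136/105, 123/35) → W = 583/105
  (4/3, 0) → W = 28/3

The optimum lies where 7u - 3v = 33 and 3u + 8v = 32.
Solving simultaneously gives u = 72/13, v = 25/13.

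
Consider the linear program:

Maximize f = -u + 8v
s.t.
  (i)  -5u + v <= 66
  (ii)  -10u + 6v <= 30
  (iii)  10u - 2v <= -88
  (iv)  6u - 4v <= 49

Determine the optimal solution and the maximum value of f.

Vertices and f = -u + 8v:
  (-183/10, -51/2) → f = -1857/10
  (-313/14, -641/14) → f = -4815/14
  (-117/10, -29/2) → f = -1043/10
  (-225/14, -509/14) → f = -3847/14

At the optimal vertex, -10u + 6v = 30 and 10u - 2v = -88.
Solving simultaneously gives u = -117/10, v = -29/2.

u = -117/10, v = -29/2, maximum f = -1043/10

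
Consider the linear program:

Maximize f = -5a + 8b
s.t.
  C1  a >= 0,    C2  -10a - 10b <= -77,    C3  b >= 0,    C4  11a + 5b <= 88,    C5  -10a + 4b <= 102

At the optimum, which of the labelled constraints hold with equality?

C1 and C4

Corner points and f = -5a + 8b:
  (0, 77/10) → f = 308/5
  (0, 88/5) → f = 704/5
  (77/10, 0) → f = -77/2
  (8, 0) → f = -40

The maximum is at (0, 88/5). Substituting into each constraint, equality holds for C1 and C4; the remaining constraints have slack.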